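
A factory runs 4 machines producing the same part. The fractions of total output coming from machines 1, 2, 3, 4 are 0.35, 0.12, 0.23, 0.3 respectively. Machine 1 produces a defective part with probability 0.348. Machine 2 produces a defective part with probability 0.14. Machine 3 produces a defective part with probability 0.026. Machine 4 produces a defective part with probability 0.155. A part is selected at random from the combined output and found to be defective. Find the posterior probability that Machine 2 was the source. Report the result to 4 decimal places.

Posterior probability ≈ 0.0879

P(defective|M1) = 0.348; P(defective|M2) = 0.14; P(defective|M3) = 0.026; P(defective|M4) = 0.155.
Prior × likelihood for each source: 0.35·0.348=0.1218, 0.12·0.14=0.01680, 0.23·0.026=0.005980, 0.3·0.155=0.04650. Summing gives P(defective) = 0.19108.
P(Machine 2 | defective) = 0.01680 / 0.19108 = 0.0879.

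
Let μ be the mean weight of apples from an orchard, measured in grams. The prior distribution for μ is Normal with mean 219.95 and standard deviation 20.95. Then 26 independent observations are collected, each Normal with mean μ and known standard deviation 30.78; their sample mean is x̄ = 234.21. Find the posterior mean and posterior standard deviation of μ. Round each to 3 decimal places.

With known σ, the Normal prior is conjugate. Weight on the data is w = (n/σ²)/(n/σ² + 1/τ₀²) = 0.0274433/(0.0274433+0.00227841) = 0.92334.
Posterior mean = w·x̄ + (1−w)·μ₀ = 0.92334·234.21 + 0.076658·219.95 = 233.117. Posterior variance = 1/(0.0274433+0.00227841) = 33.6455, so SD = 5.800.

Posterior mean ≈ 233.117; posterior SD ≈ 5.800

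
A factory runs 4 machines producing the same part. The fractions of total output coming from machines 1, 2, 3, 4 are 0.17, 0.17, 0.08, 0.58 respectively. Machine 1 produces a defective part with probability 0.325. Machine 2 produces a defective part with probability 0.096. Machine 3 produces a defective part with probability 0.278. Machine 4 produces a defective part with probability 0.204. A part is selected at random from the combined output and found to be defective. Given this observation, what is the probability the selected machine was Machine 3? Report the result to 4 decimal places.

P(defective|M1) = 0.325; P(defective|M2) = 0.096; P(defective|M3) = 0.278; P(defective|M4) = 0.204.
Prior × likelihood for each source: 0.17·0.325=0.05525, 0.17·0.096=0.01632, 0.08·0.278=0.02224, 0.58·0.204=0.1183. Summing gives P(defective) = 0.21213.
P(Machine 3 | defective) = 0.02224 / 0.21213 = 0.1048.

Posterior probability ≈ 0.1048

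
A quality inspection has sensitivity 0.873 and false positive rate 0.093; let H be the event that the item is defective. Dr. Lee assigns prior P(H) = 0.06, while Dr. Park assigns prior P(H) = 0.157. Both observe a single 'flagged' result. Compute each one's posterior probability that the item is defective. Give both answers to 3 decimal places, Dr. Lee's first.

Dr. Lee: 0.375; Dr. Park: 0.636

The likelihood ratio for a 'flagged' result is 0.873/0.093 = 9.3871.
Dr. Lee: prior odds 0.06/0.94 = 0.063830; posterior odds 0.59918; posterior probability 0.375.
Dr. Park: prior odds 0.157/0.843 = 0.18624; posterior odds 1.7482; posterior probability 0.636.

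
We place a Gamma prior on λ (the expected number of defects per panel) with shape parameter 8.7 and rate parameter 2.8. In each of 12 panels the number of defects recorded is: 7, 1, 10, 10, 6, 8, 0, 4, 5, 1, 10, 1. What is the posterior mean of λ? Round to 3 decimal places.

The Poisson likelihood adds the total count to the shape and the number of exposure periods to the rate. Here ∑xᵢ = 63 and n = 12, so shape 8.7→71.7 and rate 2.8→14.8.
E[λ | data] = 71.7/14.8 = 4.845.

Posterior mean ≈ 4.845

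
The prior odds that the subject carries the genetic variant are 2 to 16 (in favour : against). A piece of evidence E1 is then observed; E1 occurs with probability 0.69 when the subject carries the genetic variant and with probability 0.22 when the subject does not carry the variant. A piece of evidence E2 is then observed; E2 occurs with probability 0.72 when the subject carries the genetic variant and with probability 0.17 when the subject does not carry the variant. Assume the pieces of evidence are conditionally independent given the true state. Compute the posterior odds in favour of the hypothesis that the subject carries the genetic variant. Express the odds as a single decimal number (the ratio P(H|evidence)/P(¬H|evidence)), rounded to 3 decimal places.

Prior odds = 2/16 = 0.12500.
Likelihood ratio for E1 = 0.69/0.22 = 3.1364.
Likelihood ratio for E2 = 0.72/0.17 = 4.2353.
Posterior odds = prior odds × LR₁ × LR₂ = 1.6604.

Posterior odds ≈ 1.660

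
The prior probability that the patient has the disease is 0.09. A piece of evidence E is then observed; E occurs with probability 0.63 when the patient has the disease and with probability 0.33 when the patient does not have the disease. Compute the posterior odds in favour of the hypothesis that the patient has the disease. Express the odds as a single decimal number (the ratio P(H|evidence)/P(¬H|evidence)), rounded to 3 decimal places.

Posterior odds ≈ 0.189

Prior odds = 0.09/(1−0.09) = 0.098901. In log-odds, ln(0.098901) = -2.3136.
Add log likelihood ratio: ln(1.9091) = 0.64663.
Posterior log-odds = -1.6670, so posterior odds = exp(-1.6670) = 0.18881.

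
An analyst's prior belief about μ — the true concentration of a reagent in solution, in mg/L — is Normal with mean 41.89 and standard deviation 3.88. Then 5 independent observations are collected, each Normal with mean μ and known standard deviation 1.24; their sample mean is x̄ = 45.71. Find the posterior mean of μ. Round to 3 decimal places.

Posterior mean ≈ 45.634

With known σ, the Normal prior is conjugate. Weight on the data is w = (n/σ²)/(n/σ² + 1/τ₀²) = 3.25182/(3.25182+0.0664258) = 0.97998.
Posterior mean = w·x̄ + (1−w)·μ₀ = 0.97998·45.71 + 0.020018·41.89 = 45.634.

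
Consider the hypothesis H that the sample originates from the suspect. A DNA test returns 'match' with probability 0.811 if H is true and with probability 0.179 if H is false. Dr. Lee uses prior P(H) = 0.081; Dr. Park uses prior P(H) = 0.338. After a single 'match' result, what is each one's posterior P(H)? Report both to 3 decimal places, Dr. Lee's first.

P('+'|H) = 0.811, P('+'|¬H) = 0.179.
Dr. Lee: numerator 0.811·0.081 = 0.065691; evidence = 0.065691+0.179·0.919 = 0.23019; posterior = 0.285.
Dr. Park: numerator 0.811·0.338 = 0.27412; evidence = 0.27412+0.179·0.662 = 0.39262; posterior = 0.698.

Dr. Lee: 0.285; Dr. Park: 0.698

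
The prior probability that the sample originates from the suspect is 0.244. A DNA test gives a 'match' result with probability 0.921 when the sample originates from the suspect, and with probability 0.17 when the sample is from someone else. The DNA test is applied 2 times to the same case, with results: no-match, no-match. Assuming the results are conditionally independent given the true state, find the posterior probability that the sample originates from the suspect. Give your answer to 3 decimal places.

With H the event that the sample originates from the suspect, the joint likelihood of the observed sequence is P(data|H) = 0.079·0.079 = 0.0062410 and P(data|¬H) = 0.83·0.83 = 0.68890.
Bayes: P(H|data) = 0.244·0.0062410 / (0.244·0.0062410 + 0.756·0.68890) = 0.0015228/0.52233 = 0.0029.

Posterior P(H) ≈ 0.003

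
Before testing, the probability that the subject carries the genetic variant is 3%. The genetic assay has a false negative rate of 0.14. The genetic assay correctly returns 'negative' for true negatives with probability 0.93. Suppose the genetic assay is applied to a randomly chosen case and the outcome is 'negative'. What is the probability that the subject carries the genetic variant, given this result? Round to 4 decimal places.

P(H | E) ≈ 0.0046

Write H for 'the subject carries the genetic variant'. Prior odds H:¬H = 0.03/0.97 = 0.030928. For the 'negative' outcome, the likelihood ratio is 0.14/0.93 = 0.15054.
Posterior odds = 0.030928 × 0.15054 = 0.0046558, so P(H|E) = 0.0046558/(1+0.0046558) = 0.0046.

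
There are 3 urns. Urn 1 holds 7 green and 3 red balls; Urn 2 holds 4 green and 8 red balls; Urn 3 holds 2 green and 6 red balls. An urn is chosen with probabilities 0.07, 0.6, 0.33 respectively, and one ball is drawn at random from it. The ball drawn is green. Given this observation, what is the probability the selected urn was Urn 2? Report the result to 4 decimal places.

Posterior probability ≈ 0.6033

Tabulate prior·likelihood by source: [1] prior 0.07, lik 0.7, product 0.04900; [2] prior 0.6, lik 0.3333, product 0.2000; [3] prior 0.33, lik 0.25, product 0.08250.
Normalizing constant = 0.33150; the posterior for Urn 2 is its product over the sum, 0.2000/0.33150 = 0.6033.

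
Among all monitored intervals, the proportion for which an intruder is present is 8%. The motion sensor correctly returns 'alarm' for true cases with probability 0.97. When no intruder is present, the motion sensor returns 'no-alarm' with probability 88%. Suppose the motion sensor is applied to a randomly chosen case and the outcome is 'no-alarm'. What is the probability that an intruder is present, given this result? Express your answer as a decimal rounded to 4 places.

Let H be the event that an intruder is present. P(H) = 0.08, so P(¬H) = 0.92. With E the 'no-alarm' result, P(E|H) = 0.03 and P(E|¬H) = 0.88.
P(E) = 0.03·0.08 + 0.88·0.92 = 0.0024000 + 0.80960 = 0.81200.
By Bayes' theorem, P(H|E) = 0.0024000 / 0.81200 = 0.0030.

P(H | E) ≈ 0.0030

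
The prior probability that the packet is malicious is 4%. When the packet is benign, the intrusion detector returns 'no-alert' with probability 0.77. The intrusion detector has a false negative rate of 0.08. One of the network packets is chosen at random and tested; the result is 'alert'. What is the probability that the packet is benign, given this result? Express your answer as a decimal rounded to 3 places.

Let H be the event that the packet is malicious. P(H) = 0.04, so P(¬H) = 0.96. With E the 'alert' result, P(E|H) = 0.92 and P(E|¬H) = 0.23.
P(E) = 0.92·0.04 + 0.23·0.96 = 0.036800 + 0.22080 = 0.25760.
By Bayes' theorem, P(H|E) = 0.036800 / 0.25760 = 0.143. Hence P(¬H|E) = 1 − 0.143 = 0.857.

P(¬H | E) ≈ 0.857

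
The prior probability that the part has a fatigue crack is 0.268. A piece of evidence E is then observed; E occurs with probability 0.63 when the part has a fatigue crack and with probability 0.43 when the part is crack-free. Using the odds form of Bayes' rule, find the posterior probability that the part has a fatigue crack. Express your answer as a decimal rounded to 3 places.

Posterior probability ≈ 0.349

Prior odds = 0.268/(1−0.268) = 0.36612.
Likelihood ratio for E = 0.63/0.43 = 1.4651.
Posterior odds = prior odds × LR = 0.53641.
Posterior probability = odds/(1+odds) = 0.53641/1.5364 = 0.349.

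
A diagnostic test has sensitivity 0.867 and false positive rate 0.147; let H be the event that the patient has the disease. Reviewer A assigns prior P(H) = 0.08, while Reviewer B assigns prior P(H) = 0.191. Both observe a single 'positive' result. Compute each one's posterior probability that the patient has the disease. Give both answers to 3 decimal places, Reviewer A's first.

Reviewer A: 0.339; Reviewer B: 0.582

P('+'|H) = 0.867, P('+'|¬H) = 0.147.
Reviewer A: numerator 0.867·0.08 = 0.069360; evidence = 0.069360+0.147·0.92 = 0.20460; posterior = 0.339.
Reviewer B: numerator 0.867·0.191 = 0.16560; evidence = 0.16560+0.147·0.809 = 0.28452; posterior = 0.582.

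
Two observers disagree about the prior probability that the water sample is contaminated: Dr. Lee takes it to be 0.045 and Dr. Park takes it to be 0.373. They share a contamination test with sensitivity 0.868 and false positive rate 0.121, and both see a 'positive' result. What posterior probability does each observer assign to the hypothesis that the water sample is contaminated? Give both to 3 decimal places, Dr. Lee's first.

Dr. Lee: 0.253; Dr. Park: 0.810

P('+'|H) = 0.868, P('+'|¬H) = 0.121.
Dr. Lee: numerator 0.868·0.045 = 0.039060; evidence = 0.039060+0.121·0.955 = 0.15462; posterior = 0.253.
Dr. Park: numerator 0.868·0.373 = 0.32376; evidence = 0.32376+0.121·0.627 = 0.39963; posterior = 0.810.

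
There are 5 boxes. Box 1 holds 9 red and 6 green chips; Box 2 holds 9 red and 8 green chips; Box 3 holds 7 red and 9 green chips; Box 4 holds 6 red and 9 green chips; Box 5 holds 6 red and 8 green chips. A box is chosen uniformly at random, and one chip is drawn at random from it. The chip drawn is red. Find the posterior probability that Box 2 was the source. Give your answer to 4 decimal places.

P(red|Box 1) = 0.6; P(red|Box 2) = 0.5294; P(red|Box 3) = 0.4375; P(red|Box 4) = 0.4; P(red|Box 5) = 0.4286.
Prior × likelihood for each source: 0.2·0.6=0.1200, 0.2·0.5294=0.1059, 0.2·0.4375=0.08750, 0.2·0.4=0.08000, 0.2·0.4286=0.08571. Summing gives P(red) = 0.47910.
P(Box 2 | red) = 0.1059 / 0.47910 = 0.2210.

Posterior probability ≈ 0.2210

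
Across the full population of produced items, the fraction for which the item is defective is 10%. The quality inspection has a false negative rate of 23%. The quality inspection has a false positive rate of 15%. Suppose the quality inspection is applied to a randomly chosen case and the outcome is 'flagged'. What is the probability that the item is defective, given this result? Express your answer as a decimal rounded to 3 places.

Let H be the event that the item is defective. P(H) = 0.1, so P(¬H) = 0.9. With E the 'flagged' result, P(E|H) = 0.77 and P(E|¬H) = 0.15.
P(E) = 0.77·0.1 + 0.15·0.9 = 0.077000 + 0.13500 = 0.21200.
By Bayes' theorem, P(H|E) = 0.077000 / 0.21200 = 0.363.

P(H | E) ≈ 0.363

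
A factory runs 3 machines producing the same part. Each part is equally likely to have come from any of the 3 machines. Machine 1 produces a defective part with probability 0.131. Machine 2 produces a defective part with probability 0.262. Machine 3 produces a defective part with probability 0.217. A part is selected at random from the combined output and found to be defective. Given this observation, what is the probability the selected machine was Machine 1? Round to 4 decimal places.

Tabulate prior·likelihood by source: [1] prior 0.333333, lik 0.131, product 0.04367; [2] prior 0.333333, lik 0.262, product 0.08733; [3] prior 0.333333, lik 0.217, product 0.07233.
Normalizing constant = 0.20333; the posterior for Machine 1 is its product over the sum, 0.04367/0.20333 = 0.2148.

Posterior probability ≈ 0.2148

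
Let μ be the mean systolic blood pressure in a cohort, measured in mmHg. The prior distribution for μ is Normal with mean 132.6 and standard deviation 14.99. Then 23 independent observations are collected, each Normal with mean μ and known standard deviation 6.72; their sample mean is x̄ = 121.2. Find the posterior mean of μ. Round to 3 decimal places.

Prior precision 1/τ₀² = 1/14.99² = 0.00445038; data precision n/σ² = 23/6.72² = 0.509318.
Posterior precision = 0.00445038 + 0.509318 = 0.513769.
Posterior mean = (0.00445038·132.6 + 0.509318·121.2) / 0.513769 = 121.299.

Posterior mean ≈ 121.299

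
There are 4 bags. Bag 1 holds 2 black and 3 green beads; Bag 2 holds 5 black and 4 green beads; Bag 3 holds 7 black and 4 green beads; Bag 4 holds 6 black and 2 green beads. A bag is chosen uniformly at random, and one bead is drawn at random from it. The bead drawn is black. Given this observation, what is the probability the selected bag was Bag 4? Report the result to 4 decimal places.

Posterior probability ≈ 0.3203

Tabulate prior·likelihood by source: [1] prior 0.25, lik 0.4, product 0.1000; [2] prior 0.25, lik 0.5556, product 0.1389; [3] prior 0.25, lik 0.6364, product 0.1591; [4] prior 0.25, lik 0.75, product 0.1875.
Normalizing constant = 0.58548; the posterior for Bag 4 is its product over the sum, 0.1875/0.58548 = 0.3203.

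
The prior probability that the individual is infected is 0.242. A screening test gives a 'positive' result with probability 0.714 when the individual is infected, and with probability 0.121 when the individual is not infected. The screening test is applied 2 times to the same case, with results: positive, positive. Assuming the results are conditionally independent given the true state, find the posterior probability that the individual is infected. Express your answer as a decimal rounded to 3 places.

Posterior P(H) ≈ 0.917

With H the event that the individual is infected, the joint likelihood of the observed sequence is P(data|H) = 0.714·0.714 = 0.50980 and P(data|¬H) = 0.121·0.121 = 0.014641.
Bayes: P(H|data) = 0.242·0.50980 / (0.242·0.50980 + 0.758·0.014641) = 0.12337/0.13447 = 0.9175.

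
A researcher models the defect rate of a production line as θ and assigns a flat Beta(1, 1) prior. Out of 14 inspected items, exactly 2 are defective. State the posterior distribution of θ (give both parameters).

The binomial likelihood is conjugate to the Beta prior: with 2 successes and 12 failures, the posterior is Beta(1+2, 1+12) = Beta(3, 13).

Posterior: Beta(3, 13)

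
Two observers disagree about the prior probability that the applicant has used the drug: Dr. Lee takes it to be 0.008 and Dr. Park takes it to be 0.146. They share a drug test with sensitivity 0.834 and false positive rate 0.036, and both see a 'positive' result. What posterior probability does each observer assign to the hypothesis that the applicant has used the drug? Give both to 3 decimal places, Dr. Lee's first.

The likelihood ratio for a 'positive' result is 0.834/0.036 = 23.167.
Dr. Lee: prior odds 0.008/0.992 = 0.0080645; posterior odds 0.18683; posterior probability 0.157.
Dr. Park: prior odds 0.146/0.854 = 0.17096; posterior odds 3.9606; posterior probability 0.798.

Dr. Lee: 0.157; Dr. Park: 0.798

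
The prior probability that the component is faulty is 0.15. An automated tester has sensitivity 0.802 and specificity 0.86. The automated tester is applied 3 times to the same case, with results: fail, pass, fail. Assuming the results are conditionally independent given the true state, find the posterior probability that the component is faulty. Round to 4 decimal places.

Posterior P(H) ≈ 0.5714

Let H be the event that the component is faulty; start with P(H) = 0.15. P('fail'|H) = 0.802, P('fail'|¬H) = 0.14.
Update on result 1 ('fail'): P(H) ← 0.802·0.1500 / (0.802·0.1500 + 0.14·0.8500) = 0.12030/0.23930 = 0.5027.
Update on result 2 ('pass'): P(H) ← 0.198·0.5027 / (0.198·0.5027 + 0.86·0.4973) = 0.099538/0.52720 = 0.1888.
Update on result 3 ('fail'): P(H) ← 0.802·0.1888 / (0.802·0.1888 + 0.14·0.8112) = 0.15142/0.26499 = 0.5714.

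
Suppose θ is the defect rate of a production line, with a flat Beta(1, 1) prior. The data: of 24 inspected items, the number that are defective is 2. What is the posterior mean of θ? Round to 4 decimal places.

Posterior mean ≈ 0.1154

Observing 2 successes and 22 failures updates Beta(1, 1) by adding the success and failure counts to the two shape parameters: α = 1+2 = 3, β = 1+22 = 23.
Posterior mean = α/(α+β) = 3/26 = 0.1154.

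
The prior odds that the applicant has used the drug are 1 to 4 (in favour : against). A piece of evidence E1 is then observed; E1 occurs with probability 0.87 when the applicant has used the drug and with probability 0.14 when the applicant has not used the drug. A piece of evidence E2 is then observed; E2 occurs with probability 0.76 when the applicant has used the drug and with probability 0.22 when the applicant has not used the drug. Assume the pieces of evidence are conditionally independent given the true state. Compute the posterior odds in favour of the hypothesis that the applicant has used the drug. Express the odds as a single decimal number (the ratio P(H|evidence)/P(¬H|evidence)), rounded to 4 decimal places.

Prior odds = 1/4 = 0.25000.
Likelihood ratio for E1 = 0.87/0.14 = 6.2143.
Likelihood ratio for E2 = 0.76/0.22 = 3.4545.
Posterior odds = prior odds × LR₁ × LR₂ = 5.3669.

Posterior odds ≈ 5.3669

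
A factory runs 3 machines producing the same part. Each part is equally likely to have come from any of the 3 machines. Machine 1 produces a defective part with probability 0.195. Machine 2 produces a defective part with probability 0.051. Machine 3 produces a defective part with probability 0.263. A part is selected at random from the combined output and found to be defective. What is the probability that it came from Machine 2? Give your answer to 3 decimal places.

Posterior probability ≈ 0.100

Tabulate prior·likelihood by source: [1] prior 0.333333, lik 0.195, product 0.06500; [2] prior 0.333333, lik 0.051, product 0.01700; [3] prior 0.333333, lik 0.263, product 0.08767.
Normalizing constant = 0.16967; the posterior for Machine 2 is its product over the sum, 0.01700/0.16967 = 0.100.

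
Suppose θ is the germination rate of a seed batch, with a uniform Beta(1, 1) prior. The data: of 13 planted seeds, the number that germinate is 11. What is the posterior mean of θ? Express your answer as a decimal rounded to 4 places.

Observing 11 successes and 2 failures updates Beta(1, 1) by adding the success and failure counts to the two shape parameters: α = 1+11 = 12, β = 1+2 = 3.
Posterior mean = α/(α+β) = 12/15 = 0.8000.

Posterior mean ≈ 0.8000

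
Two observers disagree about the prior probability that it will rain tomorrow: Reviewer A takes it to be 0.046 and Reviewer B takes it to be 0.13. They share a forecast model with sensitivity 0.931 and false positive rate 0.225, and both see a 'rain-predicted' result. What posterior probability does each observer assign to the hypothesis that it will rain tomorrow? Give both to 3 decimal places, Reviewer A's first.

P('+'|H) = 0.931, P('+'|¬H) = 0.225.
Reviewer A: numerator 0.931·0.046 = 0.042826; evidence = 0.042826+0.225·0.954 = 0.25748; posterior = 0.166.
Reviewer B: numerator 0.931·0.13 = 0.12103; evidence = 0.12103+0.225·0.87 = 0.31678; posterior = 0.382.

Reviewer A: 0.166; Reviewer B: 0.382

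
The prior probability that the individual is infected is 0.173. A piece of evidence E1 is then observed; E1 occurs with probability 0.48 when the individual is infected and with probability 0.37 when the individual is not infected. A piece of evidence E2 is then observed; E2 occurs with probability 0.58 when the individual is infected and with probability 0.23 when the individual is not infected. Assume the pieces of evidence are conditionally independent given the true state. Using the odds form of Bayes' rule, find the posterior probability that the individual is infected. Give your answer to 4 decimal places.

Prior odds = 0.173/(1−0.173) = 0.20919. In log-odds, ln(0.20919) = -1.5645.
Add log likelihood ratios: ln(1.2973) + ln(2.5217) = 1.1852.
Posterior log-odds = -0.37928, so posterior odds = exp(-0.37928) = 0.68435. Converting, P(H|E) = 0.68435/1.6844 = 0.4063.

Posterior probability ≈ 0.4063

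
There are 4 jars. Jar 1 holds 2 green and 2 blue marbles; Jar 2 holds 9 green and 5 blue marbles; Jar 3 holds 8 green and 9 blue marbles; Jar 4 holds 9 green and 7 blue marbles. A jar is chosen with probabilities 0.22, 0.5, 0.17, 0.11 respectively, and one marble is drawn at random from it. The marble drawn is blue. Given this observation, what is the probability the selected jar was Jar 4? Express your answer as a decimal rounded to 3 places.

Tabulate prior·likelihood by source: [1] prior 0.22, lik 0.5, product 0.1100; [2] prior 0.5, lik 0.3571, product 0.1786; [3] prior 0.17, lik 0.5294, product 0.09000; [4] prior 0.11, lik 0.4375, product 0.04813.
Normalizing constant = 0.42670; the posterior for Jar 4 is its product over the sum, 0.04813/0.42670 = 0.113.

Posterior probability ≈ 0.113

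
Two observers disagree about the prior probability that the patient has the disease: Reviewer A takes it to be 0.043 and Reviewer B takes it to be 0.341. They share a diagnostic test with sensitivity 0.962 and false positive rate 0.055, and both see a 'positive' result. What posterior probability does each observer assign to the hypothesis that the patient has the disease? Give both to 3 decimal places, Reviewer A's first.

Reviewer A: 0.440; Reviewer B: 0.901

The likelihood ratio for a 'positive' result is 0.962/0.055 = 17.491.
Reviewer A: prior odds 0.043/0.957 = 0.044932; posterior odds 0.78590; posterior probability 0.440.
Reviewer B: prior odds 0.341/0.659 = 0.51745; posterior odds 9.0507; posterior probability 0.901.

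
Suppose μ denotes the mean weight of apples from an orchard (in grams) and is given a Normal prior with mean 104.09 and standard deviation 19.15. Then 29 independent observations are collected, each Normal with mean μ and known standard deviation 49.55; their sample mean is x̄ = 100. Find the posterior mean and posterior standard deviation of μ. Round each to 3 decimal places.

Prior precision 1/τ₀² = 1/19.15² = 0.00272686; data precision n/σ² = 29/49.55² = 0.0118117.
Posterior precision = 0.00272686 + 0.0118117 = 0.0145385, giving posterior SD = 1/√0.0145385 = 8.294.
Posterior mean = (0.00272686·104.09 + 0.0118117·100) / 0.0145385 = 100.767.

Posterior mean ≈ 100.767; posterior SD ≈ 8.294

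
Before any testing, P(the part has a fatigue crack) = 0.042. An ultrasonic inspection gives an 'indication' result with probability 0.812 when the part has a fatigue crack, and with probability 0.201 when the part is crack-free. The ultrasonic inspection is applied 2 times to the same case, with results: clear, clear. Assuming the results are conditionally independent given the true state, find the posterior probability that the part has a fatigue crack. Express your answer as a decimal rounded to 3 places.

Posterior P(H) ≈ 0.002

With H the event that the part has a fatigue crack, the joint likelihood of the observed sequence is P(data|H) = 0.188·0.188 = 0.035344 and P(data|¬H) = 0.799·0.799 = 0.63840.
Bayes: P(H|data) = 0.042·0.035344 / (0.042·0.035344 + 0.958·0.63840) = 0.0014844/0.61307 = 0.0024.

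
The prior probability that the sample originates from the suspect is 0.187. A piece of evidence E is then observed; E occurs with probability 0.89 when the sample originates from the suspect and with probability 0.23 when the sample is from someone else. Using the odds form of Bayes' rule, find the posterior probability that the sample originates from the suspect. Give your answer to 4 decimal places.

Prior odds = 0.187/(1−0.187) = 0.23001.
Likelihood ratio for E = 0.89/0.23 = 3.8696.
Posterior odds = prior odds × LR = 0.89005.
Posterior probability = odds/(1+odds) = 0.89005/1.8900 = 0.4709.

Posterior probability ≈ 0.4709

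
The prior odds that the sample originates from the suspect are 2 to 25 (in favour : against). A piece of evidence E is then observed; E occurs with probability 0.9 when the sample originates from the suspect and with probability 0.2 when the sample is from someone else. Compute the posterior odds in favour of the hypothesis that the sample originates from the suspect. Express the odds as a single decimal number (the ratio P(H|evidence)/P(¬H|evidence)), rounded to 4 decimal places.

Prior odds = 2/25 = 0.080000. In log-odds, ln(0.080000) = -2.5257.
Add log likelihood ratio: ln(4.5000) = 1.5041.
Posterior log-odds = -1.0217, so posterior odds = exp(-1.0217) = 0.36000.

Posterior odds ≈ 0.3600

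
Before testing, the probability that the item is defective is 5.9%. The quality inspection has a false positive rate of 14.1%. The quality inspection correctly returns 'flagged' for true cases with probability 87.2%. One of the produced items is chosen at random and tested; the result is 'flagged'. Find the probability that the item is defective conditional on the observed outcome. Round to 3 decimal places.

Write H for 'the item is defective'. Prior odds H:¬H = 0.059/0.941 = 0.062699. For the 'flagged' outcome, the likelihood ratio is 0.872/0.141 = 6.1844.
Posterior odds = 0.062699 × 6.1844 = 0.38776, so P(H|E) = 0.38776/(1+0.38776) = 0.279.

P(H | E) ≈ 0.279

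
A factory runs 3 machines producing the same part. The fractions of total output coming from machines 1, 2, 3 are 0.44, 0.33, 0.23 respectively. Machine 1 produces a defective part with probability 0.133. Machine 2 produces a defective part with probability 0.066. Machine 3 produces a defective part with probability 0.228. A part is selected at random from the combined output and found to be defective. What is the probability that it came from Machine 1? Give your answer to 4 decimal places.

P(defective|M1) = 0.133; P(defective|M2) = 0.066; P(defective|M3) = 0.228.
Prior × likelihood for each source: 0.44·0.133=0.05852, 0.33·0.066=0.02178, 0.23·0.228=0.05244. Summing gives P(defective) = 0.13274.
P(Machine 1 | defective) = 0.05852 / 0.13274 = 0.4409.

Posterior probability ≈ 0.4409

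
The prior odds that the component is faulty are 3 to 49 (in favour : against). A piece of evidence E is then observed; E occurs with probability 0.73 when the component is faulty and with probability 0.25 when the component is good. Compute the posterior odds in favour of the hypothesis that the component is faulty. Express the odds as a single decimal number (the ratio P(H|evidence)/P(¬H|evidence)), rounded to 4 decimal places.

Posterior odds ≈ 0.1788

Prior odds = 3/49 = 0.061224.
Likelihood ratio for E = 0.73/0.25 = 2.9200.
Posterior odds = prior odds × LR = 0.17878.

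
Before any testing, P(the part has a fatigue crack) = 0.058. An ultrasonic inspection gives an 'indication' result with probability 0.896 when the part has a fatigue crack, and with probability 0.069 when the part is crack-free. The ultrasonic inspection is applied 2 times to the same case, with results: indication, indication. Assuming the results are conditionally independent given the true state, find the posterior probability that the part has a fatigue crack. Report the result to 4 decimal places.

Let H be the event that the part has a fatigue crack; start with P(H) = 0.058. P('indication'|H) = 0.896, P('indication'|¬H) = 0.069.
Update on result 1 ('indication'): P(H) ← 0.896·0.0580 / (0.896·0.0580 + 0.069·0.9420) = 0.051968/0.11697 = 0.4443.
Update on result 2 ('indication'): P(H) ← 0.896·0.4443 / (0.896·0.4443 + 0.069·0.5557) = 0.39809/0.43644 = 0.9121.

Posterior P(H) ≈ 0.9121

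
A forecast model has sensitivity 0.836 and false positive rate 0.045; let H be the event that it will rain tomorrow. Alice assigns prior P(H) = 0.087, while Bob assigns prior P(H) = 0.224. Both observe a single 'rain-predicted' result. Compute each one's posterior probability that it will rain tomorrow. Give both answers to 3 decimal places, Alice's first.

Alice: 0.639; Bob: 0.843

The likelihood ratio for a 'rain-predicted' result is 0.836/0.045 = 18.578.
Alice: prior odds 0.087/0.913 = 0.095290; posterior odds 1.7703; posterior probability 0.639.
Bob: prior odds 0.224/0.776 = 0.28866; posterior odds 5.3627; posterior probability 0.843.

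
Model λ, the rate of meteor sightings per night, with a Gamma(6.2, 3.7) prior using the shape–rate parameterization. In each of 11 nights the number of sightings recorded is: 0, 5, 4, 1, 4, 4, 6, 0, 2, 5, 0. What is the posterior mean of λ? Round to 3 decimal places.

Posterior mean ≈ 2.531

Total count ∑xᵢ = 31 over n = 11 nights.
Gamma is conjugate to the Poisson likelihood: posterior is Gamma(shape = 6.2+31 = 37.2, rate = 3.7+11 = 14.7).
Posterior mean = shape/rate = 37.2/14.7 = 2.531.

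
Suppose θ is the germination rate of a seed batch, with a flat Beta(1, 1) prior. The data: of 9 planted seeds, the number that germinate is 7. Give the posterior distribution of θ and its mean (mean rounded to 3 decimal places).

The binomial likelihood is conjugate to the Beta prior: with 7 successes and 2 failures, the posterior is Beta(1+7, 1+2) = Beta(8, 3).
Posterior mean = α/(α+β) = 8/11 = 0.727.

Posterior: Beta(8, 3); mean ≈ 0.727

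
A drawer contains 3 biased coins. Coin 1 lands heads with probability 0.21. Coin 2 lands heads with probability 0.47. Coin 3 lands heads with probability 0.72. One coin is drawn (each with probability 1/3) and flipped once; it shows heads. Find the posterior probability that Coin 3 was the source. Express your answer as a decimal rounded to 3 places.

Posterior probability ≈ 0.514

P(heads|C1) = 0.21; P(heads|C2) = 0.47; P(heads|C3) = 0.72.
Prior × likelihood for each source: 0.333333·0.21=0.07000, 0.333333·0.47=0.1567, 0.333333·0.72=0.2400. Summing gives P(heads) = 0.46667.
P(Coin 3 | heads) = 0.2400 / 0.46667 = 0.514.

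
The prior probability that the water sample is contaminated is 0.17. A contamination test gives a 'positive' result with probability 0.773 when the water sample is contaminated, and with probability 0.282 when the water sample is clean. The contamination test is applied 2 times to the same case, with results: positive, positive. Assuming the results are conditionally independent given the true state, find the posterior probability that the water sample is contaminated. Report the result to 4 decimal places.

With H the event that the water sample is contaminated, the joint likelihood of the observed sequence is P(data|H) = 0.773·0.773 = 0.59753 and P(data|¬H) = 0.282·0.282 = 0.079524.
Bayes: P(H|data) = 0.17·0.59753 / (0.17·0.59753 + 0.83·0.079524) = 0.10158/0.16758 = 0.6061.

Posterior P(H) ≈ 0.6061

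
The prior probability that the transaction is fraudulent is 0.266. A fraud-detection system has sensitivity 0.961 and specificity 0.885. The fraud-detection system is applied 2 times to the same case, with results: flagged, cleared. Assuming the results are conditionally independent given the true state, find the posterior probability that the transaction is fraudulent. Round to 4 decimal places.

Posterior P(H) ≈ 0.1177

Let H be the event that the transaction is fraudulent; start with P(H) = 0.266. P('flagged'|H) = 0.961, P('flagged'|¬H) = 0.115.
Update on result 1 ('flagged'): P(H) ← 0.961·0.2660 / (0.961·0.2660 + 0.115·0.7340) = 0.25563/0.34004 = 0.7518.
Update on result 2 ('cleared'): P(H) ← 0.039·0.7518 / (0.039·0.7518 + 0.885·0.2482) = 0.029319/0.24901 = 0.1177.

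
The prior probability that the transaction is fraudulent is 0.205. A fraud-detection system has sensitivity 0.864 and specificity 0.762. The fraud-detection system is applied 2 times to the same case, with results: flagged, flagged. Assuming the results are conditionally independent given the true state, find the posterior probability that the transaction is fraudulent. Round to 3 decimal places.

With H the event that the transaction is fraudulent, the joint likelihood of the observed sequence is P(data|H) = 0.864·0.864 = 0.74650 and P(data|¬H) = 0.238·0.238 = 0.056644.
Bayes: P(H|data) = 0.205·0.74650 / (0.205·0.74650 + 0.795·0.056644) = 0.15303/0.19806 = 0.7726.

Posterior P(H) ≈ 0.773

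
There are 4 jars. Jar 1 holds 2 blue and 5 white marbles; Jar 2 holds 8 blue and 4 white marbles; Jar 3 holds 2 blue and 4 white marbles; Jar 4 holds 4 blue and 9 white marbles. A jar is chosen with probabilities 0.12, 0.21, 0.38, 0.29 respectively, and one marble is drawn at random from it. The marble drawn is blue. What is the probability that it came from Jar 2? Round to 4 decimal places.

Tabulate prior·likelihood by source: [1] prior 0.12, lik 0.2857, product 0.03429; [2] prior 0.21, lik 0.6667, product 0.1400; [3] prior 0.38, lik 0.3333, product 0.1267; [4] prior 0.29, lik 0.3077, product 0.08923.
Normalizing constant = 0.39018; the posterior for Jar 2 is its product over the sum, 0.1400/0.39018 = 0.3588.

Posterior probability ≈ 0.3588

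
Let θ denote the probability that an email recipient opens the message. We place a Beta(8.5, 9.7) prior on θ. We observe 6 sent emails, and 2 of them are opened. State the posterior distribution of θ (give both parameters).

Observing 2 successes and 4 failures updates Beta(8.5, 9.7) by adding the success and failure counts to the two shape parameters: α = 8.5+2 = 10.5, β = 9.7+4 = 13.7.

Posterior: Beta(10.5, 13.7)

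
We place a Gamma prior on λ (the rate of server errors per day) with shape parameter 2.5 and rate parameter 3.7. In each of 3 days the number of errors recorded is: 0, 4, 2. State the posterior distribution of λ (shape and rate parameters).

Posterior: Gamma(shape=8.5, rate=6.7)

The Poisson likelihood adds the total count to the shape and the number of exposure periods to the rate. Here ∑xᵢ = 6 and n = 3, so shape 2.5→8.5 and rate 3.7→6.7.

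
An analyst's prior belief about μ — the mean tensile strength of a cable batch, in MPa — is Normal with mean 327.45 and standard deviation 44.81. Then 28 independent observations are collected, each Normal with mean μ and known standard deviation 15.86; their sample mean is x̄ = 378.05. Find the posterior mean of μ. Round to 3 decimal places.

Posterior mean ≈ 377.825

With known σ, the Normal prior is conjugate. Weight on the data is w = (n/σ²)/(n/σ² + 1/τ₀²) = 0.111314/(0.111314+0.00049802) = 0.99555.
Posterior mean = w·x̄ + (1−w)·μ₀ = 0.99555·378.05 + 0.0044541·327.45 = 377.825.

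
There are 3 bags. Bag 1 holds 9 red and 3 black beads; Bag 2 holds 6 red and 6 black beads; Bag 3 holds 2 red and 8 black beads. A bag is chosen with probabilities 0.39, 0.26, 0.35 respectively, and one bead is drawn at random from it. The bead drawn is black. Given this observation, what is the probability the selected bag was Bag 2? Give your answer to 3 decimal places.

Tabulate prior·likelihood by source: [1] prior 0.39, lik 0.25, product 0.09750; [2] prior 0.26, lik 0.5, product 0.1300; [3] prior 0.35, lik 0.8, product 0.2800.
Normalizing constant = 0.50750; the posterior for Bag 2 is its product over the sum, 0.1300/0.50750 = 0.256.

Posterior probability ≈ 0.256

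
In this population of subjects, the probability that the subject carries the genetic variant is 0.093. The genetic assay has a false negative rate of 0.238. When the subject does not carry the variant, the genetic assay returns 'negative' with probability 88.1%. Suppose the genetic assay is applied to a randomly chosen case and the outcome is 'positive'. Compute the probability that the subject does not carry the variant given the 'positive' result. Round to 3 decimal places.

Let H be the event that the subject carries the genetic variant. P(H) = 0.093, so P(¬H) = 0.907. With E the 'positive' result, P(E|H) = 0.762 and P(E|¬H) = 0.119.
P(E) = 0.762·0.093 + 0.119·0.907 = 0.070866 + 0.10793 = 0.17880.
By Bayes' theorem, P(H|E) = 0.070866 / 0.17880 = 0.396. Hence P(¬H|E) = 1 − 0.396 = 0.604.

P(¬H | E) ≈ 0.604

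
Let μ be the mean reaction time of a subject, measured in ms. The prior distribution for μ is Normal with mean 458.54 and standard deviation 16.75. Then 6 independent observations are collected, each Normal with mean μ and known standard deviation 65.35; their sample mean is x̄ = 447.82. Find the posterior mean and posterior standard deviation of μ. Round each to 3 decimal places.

Posterior mean ≈ 455.509; posterior SD ≈ 14.186

Prior precision 1/τ₀² = 1/16.75² = 0.00356427; data precision n/σ² = 6/65.35² = 0.00140495.
Posterior precision = 0.00356427 + 0.00140495 = 0.00496922, giving posterior SD = 1/√0.00496922 = 14.186.
Posterior mean = (0.00356427·458.54 + 0.00140495·447.82) / 0.00496922 = 455.509.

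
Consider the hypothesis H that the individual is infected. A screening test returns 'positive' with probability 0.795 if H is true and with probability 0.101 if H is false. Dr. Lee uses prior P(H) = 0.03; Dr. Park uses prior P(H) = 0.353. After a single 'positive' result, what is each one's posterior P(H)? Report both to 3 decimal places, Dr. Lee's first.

Dr. Lee: 0.196; Dr. Park: 0.811

The likelihood ratio for a 'positive' result is 0.795/0.101 = 7.8713.
Dr. Lee: prior odds 0.03/0.97 = 0.030928; posterior odds 0.24344; posterior probability 0.196.
Dr. Park: prior odds 0.353/0.647 = 0.54560; posterior odds 4.2945; posterior probability 0.811.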